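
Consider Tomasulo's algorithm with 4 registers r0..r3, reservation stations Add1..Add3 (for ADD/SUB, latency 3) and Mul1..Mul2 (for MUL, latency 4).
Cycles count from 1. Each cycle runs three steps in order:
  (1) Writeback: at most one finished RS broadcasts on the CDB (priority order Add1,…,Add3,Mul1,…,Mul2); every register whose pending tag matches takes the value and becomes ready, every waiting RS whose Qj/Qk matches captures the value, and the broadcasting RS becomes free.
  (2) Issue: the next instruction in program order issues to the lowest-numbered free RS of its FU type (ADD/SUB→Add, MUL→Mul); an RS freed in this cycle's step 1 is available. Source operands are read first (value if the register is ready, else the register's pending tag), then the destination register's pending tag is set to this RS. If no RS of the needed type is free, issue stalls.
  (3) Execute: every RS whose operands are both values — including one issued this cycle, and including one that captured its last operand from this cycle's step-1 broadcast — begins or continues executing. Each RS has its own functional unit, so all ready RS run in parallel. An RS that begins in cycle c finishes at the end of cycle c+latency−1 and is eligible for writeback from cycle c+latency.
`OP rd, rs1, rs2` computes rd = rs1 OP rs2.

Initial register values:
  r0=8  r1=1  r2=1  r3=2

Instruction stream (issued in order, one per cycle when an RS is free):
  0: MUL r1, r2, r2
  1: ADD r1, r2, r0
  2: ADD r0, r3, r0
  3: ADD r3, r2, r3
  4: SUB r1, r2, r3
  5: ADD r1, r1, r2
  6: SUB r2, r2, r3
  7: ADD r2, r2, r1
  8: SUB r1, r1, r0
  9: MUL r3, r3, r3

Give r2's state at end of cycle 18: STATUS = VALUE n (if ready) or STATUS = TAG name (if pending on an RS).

STATUS = VALUE -3

cycle 1: issue MUL r1<-Mul1 // r0:8,r1:Mul1,r2:1,r3:2
cycle 2: issue ADD r1<-Add1 // r0:8,r1:Add1,r2:1,r3:2
cycle 3: issue ADD r0<-Add2 // r0:Add2,r1:Add1,r2:1,r3:2
cycle 4: issue ADD r3<-Add3 // r0:Add2,r1:Add1,r2:1,r3:Add3
cycle 5: CDB Add1=9; issue SUB r1<-Add1 // r0:Add2,r1:Add1,r2:1,r3:Add3
cycle 6: CDB Add2=10; issue ADD r1<-Add2 // r0:10,r1:Add2,r2:1,r3:Add3
cycle 7: CDB Add3=3; issue SUB r2<-Add3 // r0:10,r1:Add2,r2:Add3,r3:3
cycle 8: CDB Mul1=1; stall // r0:10,r1:Add2,r2:Add3,r3:3
cycle 9: stall // r0:10,r1:Add2,r2:Add3,r3:3
cycle 10: CDB Add1=-2; issue ADD r2<-Add1 // r0:10,r1:Add2,r2:Add1,r3:3
cycle 11: CDB Add3=-2; issue SUB r1<-Add3 // r0:10,r1:Add3,r2:Add1,r3:3
cycle 12: issue MUL r3<-Mul1 // r0:10,r1:Add3,r2:Add1,r3:Mul1
cycle 13: CDB Add2=-1 // r0:10,r1:Add3,r2:Add1,r3:Mul1
cycle 14: - // r0:10,r1:Add3,r2:Add1,r3:Mul1
cycle 15: - // r0:10,r1:Add3,r2:Add1,r3:Mul1
cycle 16: CDB Add1=-3 // r0:10,r1:Add3,r2:-3,r3:Mul1
cycle 17: CDB Add3=-11 // r0:10,r1:-11,r2:-3,r3:Mul1
cycle 18: CDB Mul1=9 // r0:10,r1:-11,r2:-3,r3:9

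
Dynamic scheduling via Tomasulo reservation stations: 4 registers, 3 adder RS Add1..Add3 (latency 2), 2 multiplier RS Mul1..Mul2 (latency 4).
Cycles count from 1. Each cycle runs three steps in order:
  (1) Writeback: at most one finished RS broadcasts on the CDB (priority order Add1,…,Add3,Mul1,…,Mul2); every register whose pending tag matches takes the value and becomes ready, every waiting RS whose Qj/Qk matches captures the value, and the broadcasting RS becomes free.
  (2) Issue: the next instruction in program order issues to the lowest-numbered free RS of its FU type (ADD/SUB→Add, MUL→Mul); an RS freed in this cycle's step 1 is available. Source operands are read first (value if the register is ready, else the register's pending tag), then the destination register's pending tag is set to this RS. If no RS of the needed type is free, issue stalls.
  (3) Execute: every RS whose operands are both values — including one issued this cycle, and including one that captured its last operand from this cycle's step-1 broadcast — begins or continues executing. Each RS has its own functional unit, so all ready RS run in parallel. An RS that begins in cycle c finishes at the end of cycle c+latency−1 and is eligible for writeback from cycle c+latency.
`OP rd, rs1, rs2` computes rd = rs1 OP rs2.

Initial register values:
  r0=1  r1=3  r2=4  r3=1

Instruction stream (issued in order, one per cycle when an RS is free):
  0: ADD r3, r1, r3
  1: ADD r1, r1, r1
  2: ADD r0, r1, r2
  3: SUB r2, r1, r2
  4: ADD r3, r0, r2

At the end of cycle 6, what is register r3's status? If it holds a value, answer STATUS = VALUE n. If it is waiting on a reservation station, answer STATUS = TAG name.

STATUS = TAG Add3

  c1: issue ADD r3<-Add1  regs: r0:1,r1:3,r2:4,r3:Add1
  c2: issue ADD r1<-Add2  regs: r0:1,r1:Add2,r2:4,r3:Add1
  c3: CDB Add1=4; issue ADD r0<-Add1  regs: r0:Add1,r1:Add2,r2:4,r3:4
  c4: CDB Add2=6; issue SUB r2<-Add2  regs: r0:Add1,r1:6,r2:Add2,r3:4
  c5: issue ADD r3<-Add3  regs: r0:Add1,r1:6,r2:Add2,r3:Add3
  c6: CDB Add1=10  regs: r0:10,r1:6,r2:Add2,r3:Add3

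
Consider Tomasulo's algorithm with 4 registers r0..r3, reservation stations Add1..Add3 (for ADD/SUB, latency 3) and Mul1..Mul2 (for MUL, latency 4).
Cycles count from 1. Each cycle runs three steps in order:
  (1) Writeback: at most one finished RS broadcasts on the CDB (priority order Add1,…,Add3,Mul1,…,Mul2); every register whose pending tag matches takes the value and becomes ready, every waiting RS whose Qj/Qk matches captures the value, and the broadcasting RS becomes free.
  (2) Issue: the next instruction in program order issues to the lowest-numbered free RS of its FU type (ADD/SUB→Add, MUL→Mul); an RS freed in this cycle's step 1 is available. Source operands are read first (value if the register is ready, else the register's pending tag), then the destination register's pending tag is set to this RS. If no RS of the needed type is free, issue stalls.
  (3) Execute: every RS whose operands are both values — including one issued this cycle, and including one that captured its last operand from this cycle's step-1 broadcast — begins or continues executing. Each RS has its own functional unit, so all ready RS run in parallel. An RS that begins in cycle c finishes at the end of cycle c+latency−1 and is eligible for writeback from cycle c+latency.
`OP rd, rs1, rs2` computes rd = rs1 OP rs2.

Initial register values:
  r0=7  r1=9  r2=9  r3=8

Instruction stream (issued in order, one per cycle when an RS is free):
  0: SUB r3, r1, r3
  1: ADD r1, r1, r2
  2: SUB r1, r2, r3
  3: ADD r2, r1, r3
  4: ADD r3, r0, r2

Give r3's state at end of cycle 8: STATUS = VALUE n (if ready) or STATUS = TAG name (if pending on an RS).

STATUS = TAG Add2

  c1: issue SUB r3<-Add1  regs: r0:7,r1:9,r2:9,r3:Add1
  c2: issue ADD r1<-Add2  regs: r0:7,r1:Add2,r2:9,r3:Add1
  c3: issue SUB r1<-Add3  regs: r0:7,r1:Add3,r2:9,r3:Add1
  c4: CDB Add1=1; issue ADD r2<-Add1  regs: r0:7,r1:Add3,r2:Add1,r3:1
  c5: CDB Add2=18; issue ADD r3<-Add2  regs: r0:7,r1:Add3,r2:Add1,r3:Add2
  c6: -  regs: r0:7,r1:Add3,r2:Add1,r3:Add2
  c7: CDB Add3=8  regs: r0:7,r1:8,r2:Add1,r3:Add2
  c8: -  regs: r0:7,r1:8,r2:Add1,r3:Add2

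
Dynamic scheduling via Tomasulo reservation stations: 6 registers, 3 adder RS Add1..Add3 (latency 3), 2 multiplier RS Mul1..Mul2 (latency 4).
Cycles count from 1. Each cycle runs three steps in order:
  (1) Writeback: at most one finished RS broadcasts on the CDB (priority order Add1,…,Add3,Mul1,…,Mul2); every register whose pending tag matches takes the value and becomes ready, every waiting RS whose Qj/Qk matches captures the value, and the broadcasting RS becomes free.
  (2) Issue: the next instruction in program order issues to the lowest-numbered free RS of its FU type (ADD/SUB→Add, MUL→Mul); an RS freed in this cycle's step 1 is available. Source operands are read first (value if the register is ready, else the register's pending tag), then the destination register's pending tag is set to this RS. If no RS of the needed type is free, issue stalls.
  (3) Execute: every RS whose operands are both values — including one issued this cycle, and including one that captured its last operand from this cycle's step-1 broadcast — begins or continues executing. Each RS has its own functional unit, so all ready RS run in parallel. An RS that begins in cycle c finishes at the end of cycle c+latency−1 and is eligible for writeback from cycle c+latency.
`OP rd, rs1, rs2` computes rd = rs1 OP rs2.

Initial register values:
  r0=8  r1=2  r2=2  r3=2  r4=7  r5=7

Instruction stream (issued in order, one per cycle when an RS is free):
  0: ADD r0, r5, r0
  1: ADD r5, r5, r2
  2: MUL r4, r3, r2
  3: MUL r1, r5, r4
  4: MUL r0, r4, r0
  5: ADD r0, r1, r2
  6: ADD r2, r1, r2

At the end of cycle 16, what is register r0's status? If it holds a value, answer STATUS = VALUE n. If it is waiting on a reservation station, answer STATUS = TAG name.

STATUS = VALUE 38

  c1: issue ADD r0<-Add1  regs: r0:Add1,r1:2,r2:2,r3:2,r4:7,r5:7
  c2: issue ADD r5<-Add2  regs: r0:Add1,r1:2,r2:2,r3:2,r4:7,r5:Add2
  c3: issue MUL r4<-Mul1  regs: r0:Add1,r1:2,r2:2,r3:2,r4:Mul1,r5:Add2
  c4: CDB Add1=15; issue MUL r1<-Mul2  regs: r0:15,r1:Mul2,r2:2,r3:2,r4:Mul1,r5:Add2
  c5: CDB Add2=9; stall  regs: r0:15,r1:Mul2,r2:2,r3:2,r4:Mul1,r5:9
  c6: stall  regs: r0:15,r1:Mul2,r2:2,r3:2,r4:Mul1,r5:9
  c7: CDB Mul1=4; issue MUL r0<-Mul1  regs: r0:Mul1,r1:Mul2,r2:2,r3:2,r4:4,r5:9
  c8: issue ADD r0<-Add1  regs: r0:Add1,r1:Mul2,r2:2,r3:2,r4:4,r5:9
  c9: issue ADD r2<-Add2  regs: r0:Add1,r1:Mul2,r2:Add2,r3:2,r4:4,r5:9
  c10: -  regs: r0:Add1,r1:Mul2,r2:Add2,r3:2,r4:4,r5:9
  c11: CDB Mul1=60  regs: r0:Add1,r1:Mul2,r2:Add2,r3:2,r4:4,r5:9
  c12: CDB Mul2=36  regs: r0:Add1,r1:36,r2:Add2,r3:2,r4:4,r5:9
  c13: -  regs: r0:Add1,r1:36,r2:Add2,r3:2,r4:4,r5:9
  c14: -  regs: r0:Add1,r1:36,r2:Add2,r3:2,r4:4,r5:9
  c15: CDB Add1=38  regs: r0:38,r1:36,r2:Add2,r3:2,r4:4,r5:9
  c16: CDB Add2=38  regs: r0:38,r1:36,r2:38,r3:2,r4:4,r5:9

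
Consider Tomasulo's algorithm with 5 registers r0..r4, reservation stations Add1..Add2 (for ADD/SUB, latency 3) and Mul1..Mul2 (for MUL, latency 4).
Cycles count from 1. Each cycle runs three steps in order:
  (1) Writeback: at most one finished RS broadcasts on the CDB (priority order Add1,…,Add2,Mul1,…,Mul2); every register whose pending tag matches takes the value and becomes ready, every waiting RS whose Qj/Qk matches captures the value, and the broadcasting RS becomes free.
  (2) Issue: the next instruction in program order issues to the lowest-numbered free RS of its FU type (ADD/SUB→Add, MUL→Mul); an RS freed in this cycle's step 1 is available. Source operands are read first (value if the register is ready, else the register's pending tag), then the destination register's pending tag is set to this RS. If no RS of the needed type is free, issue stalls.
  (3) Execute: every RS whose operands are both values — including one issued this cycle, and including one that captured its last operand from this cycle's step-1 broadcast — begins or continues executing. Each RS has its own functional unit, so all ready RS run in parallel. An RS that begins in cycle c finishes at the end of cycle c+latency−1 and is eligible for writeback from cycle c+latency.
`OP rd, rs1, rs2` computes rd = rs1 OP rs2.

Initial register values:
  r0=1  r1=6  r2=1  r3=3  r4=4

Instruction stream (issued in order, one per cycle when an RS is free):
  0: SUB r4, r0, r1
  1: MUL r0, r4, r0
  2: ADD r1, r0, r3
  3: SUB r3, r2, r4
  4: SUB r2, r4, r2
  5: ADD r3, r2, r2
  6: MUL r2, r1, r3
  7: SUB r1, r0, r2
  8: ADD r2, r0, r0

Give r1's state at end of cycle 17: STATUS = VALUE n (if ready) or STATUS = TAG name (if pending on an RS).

STATUS = TAG Add2

  c1: issue SUB r4<-Add1  regs: r0:1,r1:6,r2:1,r3:3,r4:Add1
  c2: issue MUL r0<-Mul1  regs: r0:Mul1,r1:6,r2:1,r3:3,r4:Add1
  c3: issue ADD r1<-Add2  regs: r0:Mul1,r1:Add2,r2:1,r3:3,r4:Add1
  c4: CDB Add1=-5; issue SUB r3<-Add1  regs: r0:Mul1,r1:Add2,r2:1,r3:Add1,r4:-5
  c5: stall  regs: r0:Mul1,r1:Add2,r2:1,r3:Add1,r4:-5
  c6: stall  regs: r0:Mul1,r1:Add2,r2:1,r3:Add1,r4:-5
  c7: CDB Add1=6; issue SUB r2<-Add1  regs: r0:Mul1,r1:Add2,r2:Add1,r3:6,r4:-5
  c8: CDB Mul1=-5; stall  regs: r0:-5,r1:Add2,r2:Add1,r3:6,r4:-5
  c9: stall  regs: r0:-5,r1:Add2,r2:Add1,r3:6,r4:-5
  c10: CDB Add1=-6; issue ADD r3<-Add1  regs: r0:-5,r1:Add2,r2:-6,r3:Add1,r4:-5
  c11: CDB Add2=-2; issue MUL r2<-Mul1  regs: r0:-5,r1:-2,r2:Mul1,r3:Add1,r4:-5
  c12: issue SUB r1<-Add2  regs: r0:-5,r1:Add2,r2:Mul1,r3:Add1,r4:-5
  c13: CDB Add1=-12; issue ADD r2<-Add1  regs: r0:-5,r1:Add2,r2:Add1,r3:-12,r4:-5
  c14: -  regs: r0:-5,r1:Add2,r2:Add1,r3:-12,r4:-5
  c15: -  regs: r0:-5,r1:Add2,r2:Add1,r3:-12,r4:-5
  c16: CDB Add1=-10  regs: r0:-5,r1:Add2,r2:-10,r3:-12,r4:-5
  c17: CDB Mul1=24  regs: r0:-5,r1:Add2,r2:-10,r3:-12,r4:-5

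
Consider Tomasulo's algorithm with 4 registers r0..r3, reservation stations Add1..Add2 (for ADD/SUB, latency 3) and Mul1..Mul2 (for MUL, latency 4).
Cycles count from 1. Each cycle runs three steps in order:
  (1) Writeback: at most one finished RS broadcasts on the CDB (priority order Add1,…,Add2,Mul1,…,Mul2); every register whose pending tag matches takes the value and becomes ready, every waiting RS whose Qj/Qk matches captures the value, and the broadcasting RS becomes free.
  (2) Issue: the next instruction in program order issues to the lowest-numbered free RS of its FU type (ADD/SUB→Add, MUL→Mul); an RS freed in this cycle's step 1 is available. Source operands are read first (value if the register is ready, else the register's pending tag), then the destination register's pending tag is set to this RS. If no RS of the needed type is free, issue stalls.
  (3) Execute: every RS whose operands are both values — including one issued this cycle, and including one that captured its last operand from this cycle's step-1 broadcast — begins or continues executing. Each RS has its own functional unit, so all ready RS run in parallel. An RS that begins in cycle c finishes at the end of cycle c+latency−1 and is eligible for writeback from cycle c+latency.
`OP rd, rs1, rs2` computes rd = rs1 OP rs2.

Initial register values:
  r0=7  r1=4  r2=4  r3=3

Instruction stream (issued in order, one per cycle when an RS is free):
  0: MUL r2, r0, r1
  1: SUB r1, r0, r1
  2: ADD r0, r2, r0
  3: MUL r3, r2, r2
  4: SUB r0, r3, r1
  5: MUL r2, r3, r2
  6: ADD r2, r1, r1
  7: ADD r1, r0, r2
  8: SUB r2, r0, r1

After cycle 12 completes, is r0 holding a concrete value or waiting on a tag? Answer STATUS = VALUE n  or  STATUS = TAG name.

  c1: issue MUL r2<-Mul1  regs: r0:7,r1:4,r2:Mul1,r3:3
  c2: issue SUB r1<-Add1  regs: r0:7,r1:Add1,r2:Mul1,r3:3
  c3: issue ADD r0<-Add2  regs: r0:Add2,r1:Add1,r2:Mul1,r3:3
  c4: issue MUL r3<-Mul2  regs: r0:Add2,r1:Add1,r2:Mul1,r3:Mul2
  c5: CDB Add1=3; issue SUB r0<-Add1  regs: r0:Add1,r1:3,r2:Mul1,r3:Mul2
  c6: CDB Mul1=28; issue MUL r2<-Mul1  regs: r0:Add1,r1:3,r2:Mul1,r3:Mul2
  c7: stall  regs: r0:Add1,r1:3,r2:Mul1,r3:Mul2
  c8: stall  regs: r0:Add1,r1:3,r2:Mul1,r3:Mul2
  c9: CDB Add2=35; issue ADD r2<-Add2  regs: r0:Add1,r1:3,r2:Add2,r3:Mul2
  c10: CDB Mul2=784; stall  regs: r0:Add1,r1:3,r2:Add2,r3:784
  c11: stall  regs: r0:Add1,r1:3,r2:Add2,r3:784
  c12: CDB Add2=6; issue ADD r1<-Add2  regs: r0:Add1,r1:Add2,r2:6,r3:784

STATUS = TAG Add1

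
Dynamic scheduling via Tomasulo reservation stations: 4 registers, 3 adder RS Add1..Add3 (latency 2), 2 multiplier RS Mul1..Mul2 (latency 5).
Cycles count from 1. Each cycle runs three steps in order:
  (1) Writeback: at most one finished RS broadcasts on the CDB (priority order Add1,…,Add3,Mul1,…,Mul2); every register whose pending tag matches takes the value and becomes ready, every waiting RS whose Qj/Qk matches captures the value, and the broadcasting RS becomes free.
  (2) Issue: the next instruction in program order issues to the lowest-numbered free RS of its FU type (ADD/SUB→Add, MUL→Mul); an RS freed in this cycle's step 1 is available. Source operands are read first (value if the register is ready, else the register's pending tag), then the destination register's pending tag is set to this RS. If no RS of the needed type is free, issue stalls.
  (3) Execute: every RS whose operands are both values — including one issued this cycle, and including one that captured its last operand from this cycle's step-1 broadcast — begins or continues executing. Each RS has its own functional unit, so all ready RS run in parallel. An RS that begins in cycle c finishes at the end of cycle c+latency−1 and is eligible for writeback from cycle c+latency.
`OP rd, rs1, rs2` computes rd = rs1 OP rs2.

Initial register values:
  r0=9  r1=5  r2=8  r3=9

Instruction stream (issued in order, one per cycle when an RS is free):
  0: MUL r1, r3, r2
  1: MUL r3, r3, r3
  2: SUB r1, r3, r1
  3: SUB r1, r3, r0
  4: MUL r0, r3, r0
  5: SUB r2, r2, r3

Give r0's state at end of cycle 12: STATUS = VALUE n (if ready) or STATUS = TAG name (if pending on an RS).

  c1: issue MUL r1<-Mul1  regs: r0:9,r1:Mul1,r2:8,r3:9
  c2: issue MUL r3<-Mul2  regs: r0:9,r1:Mul1,r2:8,r3:Mul2
  c3: issue SUB r1<-Add1  regs: r0:9,r1:Add1,r2:8,r3:Mul2
  c4: issue SUB r1<-Add2  regs: r0:9,r1:Add2,r2:8,r3:Mul2
  c5: stall  regs: r0:9,r1:Add2,r2:8,r3:Mul2
  c6: CDB Mul1=72; issue MUL r0<-Mul1  regs: r0:Mul1,r1:Add2,r2:8,r3:Mul2
  c7: CDB Mul2=81; issue SUB r2<-Add3  regs: r0:Mul1,r1:Add2,r2:Add3,r3:81
  c8: -  regs: r0:Mul1,r1:Add2,r2:Add3,r3:81
  c9: CDB Add1=9  regs: r0:Mul1,r1:Add2,r2:Add3,r3:81
  c10: CDB Add2=72  regs: r0:Mul1,r1:72,r2:Add3,r3:81
  c11: CDB Add3=-73  regs: r0:Mul1,r1:72,r2:-73,r3:81
  c12: CDB Mul1=729  regs: r0:729,r1:72,r2:-73,r3:81

STATUS = VALUE 729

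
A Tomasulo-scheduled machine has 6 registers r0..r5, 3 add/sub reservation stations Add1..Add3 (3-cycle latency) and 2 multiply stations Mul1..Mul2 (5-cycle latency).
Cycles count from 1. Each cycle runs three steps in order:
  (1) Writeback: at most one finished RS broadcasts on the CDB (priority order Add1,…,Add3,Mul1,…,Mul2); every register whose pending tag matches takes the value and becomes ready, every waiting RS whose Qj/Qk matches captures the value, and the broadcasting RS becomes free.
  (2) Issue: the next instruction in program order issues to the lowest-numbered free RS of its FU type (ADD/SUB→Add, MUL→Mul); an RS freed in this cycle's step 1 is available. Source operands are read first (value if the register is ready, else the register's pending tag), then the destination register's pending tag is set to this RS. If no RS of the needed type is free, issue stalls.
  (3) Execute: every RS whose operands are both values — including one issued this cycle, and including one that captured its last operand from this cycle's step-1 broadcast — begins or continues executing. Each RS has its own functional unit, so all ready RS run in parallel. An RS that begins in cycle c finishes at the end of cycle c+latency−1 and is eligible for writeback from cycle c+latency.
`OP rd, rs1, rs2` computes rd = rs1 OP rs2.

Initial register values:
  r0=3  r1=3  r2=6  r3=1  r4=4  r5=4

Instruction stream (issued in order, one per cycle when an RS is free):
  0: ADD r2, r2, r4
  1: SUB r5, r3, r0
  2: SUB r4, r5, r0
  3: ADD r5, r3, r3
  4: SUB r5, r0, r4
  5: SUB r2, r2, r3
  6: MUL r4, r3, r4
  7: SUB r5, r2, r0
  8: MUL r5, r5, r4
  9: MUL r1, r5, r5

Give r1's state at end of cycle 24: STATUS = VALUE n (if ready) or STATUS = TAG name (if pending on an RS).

cycle 1: issue ADD r2<-Add1 // r0:3,r1:3,r2:Add1,r3:1,r4:4,r5:4
cycle 2: issue SUB r5<-Add2 // r0:3,r1:3,r2:Add1,r3:1,r4:4,r5:Add2
cycle 3: issue SUB r4<-Add3 // r0:3,r1:3,r2:Add1,r3:1,r4:Add3,r5:Add2
cycle 4: CDB Add1=10; issue ADD r5<-Add1 // r0:3,r1:3,r2:10,r3:1,r4:Add3,r5:Add1
cycle 5: CDB Add2=-2; issue SUB r5<-Add2 // r0:3,r1:3,r2:10,r3:1,r4:Add3,r5:Add2
cycle 6: stall // r0:3,r1:3,r2:10,r3:1,r4:Add3,r5:Add2
cycle 7: CDB Add1=2; issue SUB r2<-Add1 // r0:3,r1:3,r2:Add1,r3:1,r4:Add3,r5:Add2
cycle 8: CDB Add3=-5; issue MUL r4<-Mul1 // r0:3,r1:3,r2:Add1,r3:1,r4:Mul1,r5:Add2
cycle 9: issue SUB r5<-Add3 // r0:3,r1:3,r2:Add1,r3:1,r4:Mul1,r5:Add3
cycle 10: CDB Add1=9; issue MUL r5<-Mul2 // r0:3,r1:3,r2:9,r3:1,r4:Mul1,r5:Mul2
cycle 11: CDB Add2=8; stall // r0:3,r1:3,r2:9,r3:1,r4:Mul1,r5:Mul2
cycle 12: stall // r0:3,r1:3,r2:9,r3:1,r4:Mul1,r5:Mul2
cycle 13: CDB Add3=6; stall // r0:3,r1:3,r2:9,r3:1,r4:Mul1,r5:Mul2
cycle 14: CDB Mul1=-5; issue MUL r1<-Mul1 // r0:3,r1:Mul1,r2:9,r3:1,r4:-5,r5:Mul2
cycle 15: - // r0:3,r1:Mul1,r2:9,r3:1,r4:-5,r5:Mul2
cycle 16: - // r0:3,r1:Mul1,r2:9,r3:1,r4:-5,r5:Mul2
cycle 17: - // r0:3,r1:Mul1,r2:9,r3:1,r4:-5,r5:Mul2
cycle 18: - // r0:3,r1:Mul1,r2:9,r3:1,r4:-5,r5:Mul2
cycle 19: CDB Mul2=-30 // r0:3,r1:Mul1,r2:9,r3:1,r4:-5,r5:-30
cycle 20: - // r0:3,r1:Mul1,r2:9,r3:1,r4:-5,r5:-30
cycle 21: - // r0:3,r1:Mul1,r2:9,r3:1,r4:-5,r5:-30
cycle 22: - // r0:3,r1:Mul1,r2:9,r3:1,r4:-5,r5:-30
cycle 23: - // r0:3,r1:Mul1,r2:9,r3:1,r4:-5,r5:-30
cycle 24: CDB Mul1=900 // r0:3,r1:900,r2:9,r3:1,r4:-5,r5:-30

STATUS = VALUE 900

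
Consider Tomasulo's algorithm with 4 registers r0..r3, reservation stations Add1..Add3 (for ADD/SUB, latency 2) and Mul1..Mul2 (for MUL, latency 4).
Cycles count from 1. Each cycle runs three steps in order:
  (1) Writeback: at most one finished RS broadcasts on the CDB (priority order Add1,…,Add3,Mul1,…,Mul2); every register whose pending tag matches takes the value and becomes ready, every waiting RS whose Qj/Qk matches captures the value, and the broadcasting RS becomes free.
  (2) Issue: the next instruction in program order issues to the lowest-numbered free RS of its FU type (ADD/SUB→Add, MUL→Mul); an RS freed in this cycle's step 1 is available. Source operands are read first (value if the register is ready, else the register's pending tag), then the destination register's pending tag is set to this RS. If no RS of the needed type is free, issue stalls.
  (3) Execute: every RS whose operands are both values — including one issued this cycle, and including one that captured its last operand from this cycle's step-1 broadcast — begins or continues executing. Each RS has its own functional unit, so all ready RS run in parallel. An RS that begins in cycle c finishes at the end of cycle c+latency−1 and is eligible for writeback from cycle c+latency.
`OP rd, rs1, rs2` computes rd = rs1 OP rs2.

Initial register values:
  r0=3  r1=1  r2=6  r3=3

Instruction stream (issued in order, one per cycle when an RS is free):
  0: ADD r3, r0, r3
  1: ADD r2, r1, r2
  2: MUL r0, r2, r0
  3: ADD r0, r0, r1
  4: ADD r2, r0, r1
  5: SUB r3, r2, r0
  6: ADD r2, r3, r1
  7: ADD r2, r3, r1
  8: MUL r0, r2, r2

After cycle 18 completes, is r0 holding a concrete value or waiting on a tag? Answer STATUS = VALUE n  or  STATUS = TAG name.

STATUS = TAG Mul1

c1: issue ADD r3<-Add1 | r0:3,r1:1,r2:6,r3:Add1
c2: issue ADD r2<-Add2 | r0:3,r1:1,r2:Add2,r3:Add1
c3: CDB Add1=6; issue MUL r0<-Mul1 | r0:Mul1,r1:1,r2:Add2,r3:6
c4: CDB Add2=7; issue ADD r0<-Add1 | r0:Add1,r1:1,r2:7,r3:6
c5: issue ADD r2<-Add2 | r0:Add1,r1:1,r2:Add2,r3:6
c6: issue SUB r3<-Add3 | r0:Add1,r1:1,r2:Add2,r3:Add3
c7: stall | r0:Add1,r1:1,r2:Add2,r3:Add3
c8: CDB Mul1=21; stall | r0:Add1,r1:1,r2:Add2,r3:Add3
c9: stall | r0:Add1,r1:1,r2:Add2,r3:Add3
c10: CDB Add1=22; issue ADD r2<-Add1 | r0:22,r1:1,r2:Add1,r3:Add3
c11: stall | r0:22,r1:1,r2:Add1,r3:Add3
c12: CDB Add2=23; issue ADD r2<-Add2 | r0:22,r1:1,r2:Add2,r3:Add3
c13: issue MUL r0<-Mul1 | r0:Mul1,r1:1,r2:Add2,r3:Add3
c14: CDB Add3=1 | r0:Mul1,r1:1,r2:Add2,r3:1
c15: - | r0:Mul1,r1:1,r2:Add2,r3:1
c16: CDB Add1=2 | r0:Mul1,r1:1,r2:Add2,r3:1
c17: CDB Add2=2 | r0:Mul1,r1:1,r2:2,r3:1
c18: - | r0:Mul1,r1:1,r2:2,r3:1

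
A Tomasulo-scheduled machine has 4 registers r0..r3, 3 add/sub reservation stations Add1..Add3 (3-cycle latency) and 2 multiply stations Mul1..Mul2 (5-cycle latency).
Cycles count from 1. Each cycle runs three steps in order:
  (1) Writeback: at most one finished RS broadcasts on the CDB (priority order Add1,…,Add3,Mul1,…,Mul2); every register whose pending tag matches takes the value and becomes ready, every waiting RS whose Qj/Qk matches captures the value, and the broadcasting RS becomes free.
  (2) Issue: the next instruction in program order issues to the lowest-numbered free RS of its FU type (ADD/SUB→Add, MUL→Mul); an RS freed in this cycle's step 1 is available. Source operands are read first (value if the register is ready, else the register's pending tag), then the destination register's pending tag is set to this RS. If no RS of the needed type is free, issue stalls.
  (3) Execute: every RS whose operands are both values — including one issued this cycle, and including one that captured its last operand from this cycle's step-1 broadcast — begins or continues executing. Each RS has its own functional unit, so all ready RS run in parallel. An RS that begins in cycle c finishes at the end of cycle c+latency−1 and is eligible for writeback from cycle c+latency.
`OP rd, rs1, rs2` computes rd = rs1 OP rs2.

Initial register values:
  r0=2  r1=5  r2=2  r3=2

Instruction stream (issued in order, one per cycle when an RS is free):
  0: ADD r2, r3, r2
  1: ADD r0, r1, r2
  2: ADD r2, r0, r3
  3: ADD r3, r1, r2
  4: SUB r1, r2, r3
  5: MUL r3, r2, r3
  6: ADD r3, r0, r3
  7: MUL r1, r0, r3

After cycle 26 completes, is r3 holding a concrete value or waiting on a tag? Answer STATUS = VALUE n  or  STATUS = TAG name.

  c1: issue ADD r2<-Add1  regs: r0:2,r1:5,r2:Add1,r3:2
  c2: issue ADD r0<-Add2  regs: r0:Add2,r1:5,r2:Add1,r3:2
  c3: issue ADD r2<-Add3  regs: r0:Add2,r1:5,r2:Add3,r3:2
  c4: CDB Add1=4; issue ADD r3<-Add1  regs: r0:Add2,r1:5,r2:Add3,r3:Add1
  c5: stall  regs: r0:Add2,r1:5,r2:Add3,r3:Add1
  c6: stall  regs: r0:Add2,r1:5,r2:Add3,r3:Add1
  c7: CDB Add2=9; issue SUB r1<-Add2  regs: r0:9,r1:Add2,r2:Add3,r3:Add1
  c8: issue MUL r3<-Mul1  regs: r0:9,r1:Add2,r2:Add3,r3:Mul1
  c9: stall  regs: r0:9,r1:Add2,r2:Add3,r3:Mul1
  c10: CDB Add3=11; issue ADD r3<-Add3  regs: r0:9,r1:Add2,r2:11,r3:Add3
  c11: issue MUL r1<-Mul2  regs: r0:9,r1:Mul2,r2:11,r3:Add3
  c12: -  regs: r0:9,r1:Mul2,r2:11,r3:Add3
  c13: CDB Add1=16  regs: r0:9,r1:Mul2,r2:11,r3:Add3
  c14: -  regs: r0:9,r1:Mul2,r2:11,r3:Add3
  c15: -  regs: r0:9,r1:Mul2,r2:11,r3:Add3
  c16: CDB Add2=-5  regs: r0:9,r1:Mul2,r2:11,r3:Add3
  c17: -  regs: r0:9,r1:Mul2,r2:11,r3:Add3
  c18: CDB Mul1=176  regs: r0:9,r1:Mul2,r2:11,r3:Add3
  c19: -  regs: r0:9,r1:Mul2,r2:11,r3:Add3
  c20: -  regs: r0:9,r1:Mul2,r2:11,r3:Add3
  c21: CDB Add3=185  regs: r0:9,r1:Mul2,r2:11,r3:185
  c22: -  regs: r0:9,r1:Mul2,r2:11,r3:185
  c23: -  regs: r0:9,r1:Mul2,r2:11,r3:185
  c24: -  regs: r0:9,r1:Mul2,r2:11,r3:185
  c25: -  regs: r0:9,r1:Mul2,r2:11,r3:185
  c26: CDB Mul2=1665  regs: r0:9,r1:1665,r2:11,r3:185

STATUS = VALUE 185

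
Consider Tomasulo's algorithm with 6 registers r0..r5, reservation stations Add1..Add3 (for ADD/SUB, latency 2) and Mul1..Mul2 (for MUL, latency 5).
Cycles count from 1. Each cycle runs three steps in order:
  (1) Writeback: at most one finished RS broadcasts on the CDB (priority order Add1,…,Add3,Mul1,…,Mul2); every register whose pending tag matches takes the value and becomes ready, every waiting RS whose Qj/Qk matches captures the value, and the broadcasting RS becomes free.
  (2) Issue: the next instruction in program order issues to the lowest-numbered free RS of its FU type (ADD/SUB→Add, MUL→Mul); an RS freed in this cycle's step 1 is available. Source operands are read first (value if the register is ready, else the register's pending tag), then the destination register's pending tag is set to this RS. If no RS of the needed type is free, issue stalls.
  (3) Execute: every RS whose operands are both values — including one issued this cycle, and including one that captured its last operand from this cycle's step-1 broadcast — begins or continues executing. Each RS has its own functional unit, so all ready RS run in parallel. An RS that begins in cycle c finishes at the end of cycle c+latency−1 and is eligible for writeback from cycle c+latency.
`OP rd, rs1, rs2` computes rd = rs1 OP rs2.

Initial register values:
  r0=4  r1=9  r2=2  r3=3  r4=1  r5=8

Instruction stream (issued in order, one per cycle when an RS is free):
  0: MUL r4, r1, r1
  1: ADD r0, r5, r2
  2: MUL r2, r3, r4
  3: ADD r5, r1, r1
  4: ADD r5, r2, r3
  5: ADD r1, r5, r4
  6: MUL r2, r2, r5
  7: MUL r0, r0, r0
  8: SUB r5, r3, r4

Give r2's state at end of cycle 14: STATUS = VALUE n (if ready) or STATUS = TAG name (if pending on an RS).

STATUS = TAG Mul1

  c1: issue MUL r4<-Mul1  regs: r0:4,r1:9,r2:2,r3:3,r4:Mul1,r5:8
  c2: issue ADD r0<-Add1  regs: r0:Add1,r1:9,r2:2,r3:3,r4:Mul1,r5:8
  c3: issue MUL r2<-Mul2  regs: r0:Add1,r1:9,r2:Mul2,r3:3,r4:Mul1,r5:8
  c4: CDB Add1=10; issue ADD r5<-Add1  regs: r0:10,r1:9,r2:Mul2,r3:3,r4:Mul1,r5:Add1
  c5: issue ADD r5<-Add2  regs: r0:10,r1:9,r2:Mul2,r3:3,r4:Mul1,r5:Add2
  c6: CDB Add1=18; issue ADD r1<-Add1  regs: r0:10,r1:Add1,r2:Mul2,r3:3,r4:Mul1,r5:Add2
  c7: CDB Mul1=81; issue MUL r2<-Mul1  regs: r0:10,r1:Add1,r2:Mul1,r3:3,r4:81,r5:Add2
  c8: stall  regs: r0:10,r1:Add1,r2:Mul1,r3:3,r4:81,r5:Add2
  c9: stall  regs: r0:10,r1:Add1,r2:Mul1,r3:3,r4:81,r5:Add2
  c10: stall  regs: r0:10,r1:Add1,r2:Mul1,r3:3,r4:81,r5:Add2
  c11: stall  regs: r0:10,r1:Add1,r2:Mul1,r3:3,r4:81,r5:Add2
  c12: CDB Mul2=243; issue MUL r0<-Mul2  regs: r0:Mul2,r1:Add1,r2:Mul1,r3:3,r4:81,r5:Add2
  c13: issue SUB r5<-Add3  regs: r0:Mul2,r1:Add1,r2:Mul1,r3:3,r4:81,r5:Add3
  c14: CDB Add2=246  regs: r0:Mul2,r1:Add1,r2:Mul1,r3:3,r4:81,r5:Add3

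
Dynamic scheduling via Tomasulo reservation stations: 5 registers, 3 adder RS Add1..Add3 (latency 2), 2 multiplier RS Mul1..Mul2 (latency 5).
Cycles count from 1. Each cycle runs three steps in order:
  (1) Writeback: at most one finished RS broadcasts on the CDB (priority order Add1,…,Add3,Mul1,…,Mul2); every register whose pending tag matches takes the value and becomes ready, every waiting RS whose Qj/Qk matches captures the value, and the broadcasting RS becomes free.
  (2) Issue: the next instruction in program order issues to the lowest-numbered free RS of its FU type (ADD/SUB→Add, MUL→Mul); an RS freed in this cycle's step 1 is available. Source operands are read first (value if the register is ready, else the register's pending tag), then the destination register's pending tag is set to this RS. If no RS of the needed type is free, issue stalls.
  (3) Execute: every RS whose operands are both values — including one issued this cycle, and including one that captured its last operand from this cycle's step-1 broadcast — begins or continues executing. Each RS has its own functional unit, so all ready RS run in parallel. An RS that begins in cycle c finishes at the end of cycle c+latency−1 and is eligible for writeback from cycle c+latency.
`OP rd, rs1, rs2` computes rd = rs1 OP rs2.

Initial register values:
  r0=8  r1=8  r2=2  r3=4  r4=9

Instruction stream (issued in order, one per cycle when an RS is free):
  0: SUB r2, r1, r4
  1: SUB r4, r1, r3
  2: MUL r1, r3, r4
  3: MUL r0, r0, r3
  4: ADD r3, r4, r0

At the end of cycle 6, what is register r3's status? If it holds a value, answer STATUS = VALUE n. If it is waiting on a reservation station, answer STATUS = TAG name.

STATUS = TAG Add1

c1: issue SUB r2<-Add1 | r0:8,r1:8,r2:Add1,r3:4,r4:9
c2: issue SUB r4<-Add2 | r0:8,r1:8,r2:Add1,r3:4,r4:Add2
c3: CDB Add1=-1; issue MUL r1<-Mul1 | r0:8,r1:Mul1,r2:-1,r3:4,r4:Add2
c4: CDB Add2=4; issue MUL r0<-Mul2 | r0:Mul2,r1:Mul1,r2:-1,r3:4,r4:4
c5: issue ADD r3<-Add1 | r0:Mul2,r1:Mul1,r2:-1,r3:Add1,r4:4
c6: - | r0:Mul2,r1:Mul1,r2:-1,r3:Add1,r4:4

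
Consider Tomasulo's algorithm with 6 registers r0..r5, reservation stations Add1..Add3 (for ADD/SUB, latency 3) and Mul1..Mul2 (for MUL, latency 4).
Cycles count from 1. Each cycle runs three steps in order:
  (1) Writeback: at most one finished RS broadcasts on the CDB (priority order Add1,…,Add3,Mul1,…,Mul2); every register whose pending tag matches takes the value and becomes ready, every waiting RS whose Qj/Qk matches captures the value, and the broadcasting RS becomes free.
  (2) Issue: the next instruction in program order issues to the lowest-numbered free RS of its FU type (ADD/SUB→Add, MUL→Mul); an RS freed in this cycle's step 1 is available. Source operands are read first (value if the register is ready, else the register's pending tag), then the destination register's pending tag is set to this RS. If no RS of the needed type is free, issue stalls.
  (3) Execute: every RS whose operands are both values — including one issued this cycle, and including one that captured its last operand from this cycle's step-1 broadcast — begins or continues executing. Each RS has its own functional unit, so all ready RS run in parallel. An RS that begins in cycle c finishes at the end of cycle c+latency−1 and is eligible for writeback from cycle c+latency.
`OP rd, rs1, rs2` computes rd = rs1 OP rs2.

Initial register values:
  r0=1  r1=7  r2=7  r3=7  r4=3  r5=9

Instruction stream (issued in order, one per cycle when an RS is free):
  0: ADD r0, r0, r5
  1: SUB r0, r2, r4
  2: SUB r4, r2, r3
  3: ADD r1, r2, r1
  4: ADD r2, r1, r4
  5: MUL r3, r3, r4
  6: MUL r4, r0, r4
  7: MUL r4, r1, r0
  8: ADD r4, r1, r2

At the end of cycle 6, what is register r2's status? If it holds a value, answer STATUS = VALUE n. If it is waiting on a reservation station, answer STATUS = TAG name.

STATUS = TAG Add2

c1: issue ADD r0<-Add1 | r0:Add1,r1:7,r2:7,r3:7,r4:3,r5:9
c2: issue SUB r0<-Add2 | r0:Add2,r1:7,r2:7,r3:7,r4:3,r5:9
c3: issue SUB r4<-Add3 | r0:Add2,r1:7,r2:7,r3:7,r4:Add3,r5:9
c4: CDB Add1=10; issue ADD r1<-Add1 | r0:Add2,r1:Add1,r2:7,r3:7,r4:Add3,r5:9
c5: CDB Add2=4; issue ADD r2<-Add2 | r0:4,r1:Add1,r2:Add2,r3:7,r4:Add3,r5:9
c6: CDB Add3=0; issue MUL r3<-Mul1 | r0:4,r1:Add1,r2:Add2,r3:Mul1,r4:0,r5:9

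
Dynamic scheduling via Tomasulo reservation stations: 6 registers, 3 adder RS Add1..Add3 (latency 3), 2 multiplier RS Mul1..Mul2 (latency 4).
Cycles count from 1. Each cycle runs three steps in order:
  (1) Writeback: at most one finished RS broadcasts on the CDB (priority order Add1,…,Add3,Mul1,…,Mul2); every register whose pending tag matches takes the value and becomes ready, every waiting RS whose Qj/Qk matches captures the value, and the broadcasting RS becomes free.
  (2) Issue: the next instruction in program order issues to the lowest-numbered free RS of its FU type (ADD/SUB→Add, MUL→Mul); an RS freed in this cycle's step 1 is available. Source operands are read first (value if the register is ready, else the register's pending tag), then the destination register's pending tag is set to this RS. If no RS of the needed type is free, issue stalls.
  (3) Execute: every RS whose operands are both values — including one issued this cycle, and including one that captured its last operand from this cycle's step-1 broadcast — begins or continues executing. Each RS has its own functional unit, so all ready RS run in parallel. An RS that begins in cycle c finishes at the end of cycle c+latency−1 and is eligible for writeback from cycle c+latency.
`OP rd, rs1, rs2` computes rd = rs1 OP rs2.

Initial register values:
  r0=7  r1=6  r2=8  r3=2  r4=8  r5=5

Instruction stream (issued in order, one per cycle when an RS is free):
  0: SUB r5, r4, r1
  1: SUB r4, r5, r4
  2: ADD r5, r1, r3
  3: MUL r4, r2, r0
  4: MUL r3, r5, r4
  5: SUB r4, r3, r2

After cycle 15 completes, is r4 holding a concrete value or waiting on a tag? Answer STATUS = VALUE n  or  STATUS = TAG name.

c1: issue SUB r5<-Add1 | r0:7,r1:6,r2:8,r3:2,r4:8,r5:Add1
c2: issue SUB r4<-Add2 | r0:7,r1:6,r2:8,r3:2,r4:Add2,r5:Add1
c3: issue ADD r5<-Add3 | r0:7,r1:6,r2:8,r3:2,r4:Add2,r5:Add3
c4: CDB Add1=2; issue MUL r4<-Mul1 | r0:7,r1:6,r2:8,r3:2,r4:Mul1,r5:Add3
c5: issue MUL r3<-Mul2 | r0:7,r1:6,r2:8,r3:Mul2,r4:Mul1,r5:Add3
c6: CDB Add3=8; issue SUB r4<-Add1 | r0:7,r1:6,r2:8,r3:Mul2,r4:Add1,r5:8
c7: CDB Add2=-6 | r0:7,r1:6,r2:8,r3:Mul2,r4:Add1,r5:8
c8: CDB Mul1=56 | r0:7,r1:6,r2:8,r3:Mul2,r4:Add1,r5:8
c9: - | r0:7,r1:6,r2:8,r3:Mul2,r4:Add1,r5:8
c10: - | r0:7,r1:6,r2:8,r3:Mul2,r4:Add1,r5:8
c11: - | r0:7,r1:6,r2:8,r3:Mul2,r4:Add1,r5:8
c12: CDB Mul2=448 | r0:7,r1:6,r2:8,r3:448,r4:Add1,r5:8
c13: - | r0:7,r1:6,r2:8,r3:448,r4:Add1,r5:8
c14: - | r0:7,r1:6,r2:8,r3:448,r4:Add1,r5:8
c15: CDB Add1=440 | r0:7,r1:6,r2:8,r3:448,r4:440,r5:8

STATUS = VALUE 440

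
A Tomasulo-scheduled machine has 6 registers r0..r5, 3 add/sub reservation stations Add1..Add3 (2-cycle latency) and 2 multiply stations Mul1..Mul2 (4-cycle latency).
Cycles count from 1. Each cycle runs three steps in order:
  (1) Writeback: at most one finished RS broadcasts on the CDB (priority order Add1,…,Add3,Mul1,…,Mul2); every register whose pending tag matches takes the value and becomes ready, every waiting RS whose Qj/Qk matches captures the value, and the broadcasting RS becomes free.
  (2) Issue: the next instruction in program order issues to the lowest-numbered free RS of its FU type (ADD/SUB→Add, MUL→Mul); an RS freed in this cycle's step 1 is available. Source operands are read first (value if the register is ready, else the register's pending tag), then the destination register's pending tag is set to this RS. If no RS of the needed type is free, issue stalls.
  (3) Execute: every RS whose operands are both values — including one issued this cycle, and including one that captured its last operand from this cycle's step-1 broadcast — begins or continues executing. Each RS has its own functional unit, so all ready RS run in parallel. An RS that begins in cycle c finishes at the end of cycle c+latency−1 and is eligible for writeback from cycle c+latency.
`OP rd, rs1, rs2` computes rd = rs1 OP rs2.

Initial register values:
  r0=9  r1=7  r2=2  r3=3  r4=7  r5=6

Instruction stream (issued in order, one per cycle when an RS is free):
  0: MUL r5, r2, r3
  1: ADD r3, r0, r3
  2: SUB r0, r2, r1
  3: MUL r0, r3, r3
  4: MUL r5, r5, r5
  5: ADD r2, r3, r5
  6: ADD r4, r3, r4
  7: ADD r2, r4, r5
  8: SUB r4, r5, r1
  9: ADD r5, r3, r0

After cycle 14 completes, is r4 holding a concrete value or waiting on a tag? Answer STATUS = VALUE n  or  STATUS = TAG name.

STATUS = VALUE 29

cycle 1: issue MUL r5<-Mul1 // r0:9,r1:7,r2:2,r3:3,r4:7,r5:Mul1
cycle 2: issue ADD r3<-Add1 // r0:9,r1:7,r2:2,r3:Add1,r4:7,r5:Mul1
cycle 3: issue SUB r0<-Add2 // r0:Add2,r1:7,r2:2,r3:Add1,r4:7,r5:Mul1
cycle 4: CDB Add1=12; issue MUL r0<-Mul2 // r0:Mul2,r1:7,r2:2,r3:12,r4:7,r5:Mul1
cycle 5: CDB Add2=-5; stall // r0:Mul2,r1:7,r2:2,r3:12,r4:7,r5:Mul1
cycle 6: CDB Mul1=6; issue MUL r5<-Mul1 // r0:Mul2,r1:7,r2:2,r3:12,r4:7,r5:Mul1
cycle 7: issue ADD r2<-Add1 // r0:Mul2,r1:7,r2:Add1,r3:12,r4:7,r5:Mul1
cycle 8: CDB Mul2=144; issue ADD r4<-Add2 // r0:144,r1:7,r2:Add1,r3:12,r4:Add2,r5:Mul1
cycle 9: issue ADD r2<-Add3 // r0:144,r1:7,r2:Add3,r3:12,r4:Add2,r5:Mul1
cycle 10: CDB Add2=19; issue SUB r4<-Add2 // r0:144,r1:7,r2:Add3,r3:12,r4:Add2,r5:Mul1
cycle 11: CDB Mul1=36; stall // r0:144,r1:7,r2:Add3,r3:12,r4:Add2,r5:36
cycle 12: stall // r0:144,r1:7,r2:Add3,r3:12,r4:Add2,r5:36
cycle 13: CDB Add1=48; issue ADD r5<-Add1 // r0:144,r1:7,r2:Add3,r3:12,r4:Add2,r5:Add1
cycle 14: CDB Add2=29 // r0:144,r1:7,r2:Add3,r3:12,r4:29,r5:Add1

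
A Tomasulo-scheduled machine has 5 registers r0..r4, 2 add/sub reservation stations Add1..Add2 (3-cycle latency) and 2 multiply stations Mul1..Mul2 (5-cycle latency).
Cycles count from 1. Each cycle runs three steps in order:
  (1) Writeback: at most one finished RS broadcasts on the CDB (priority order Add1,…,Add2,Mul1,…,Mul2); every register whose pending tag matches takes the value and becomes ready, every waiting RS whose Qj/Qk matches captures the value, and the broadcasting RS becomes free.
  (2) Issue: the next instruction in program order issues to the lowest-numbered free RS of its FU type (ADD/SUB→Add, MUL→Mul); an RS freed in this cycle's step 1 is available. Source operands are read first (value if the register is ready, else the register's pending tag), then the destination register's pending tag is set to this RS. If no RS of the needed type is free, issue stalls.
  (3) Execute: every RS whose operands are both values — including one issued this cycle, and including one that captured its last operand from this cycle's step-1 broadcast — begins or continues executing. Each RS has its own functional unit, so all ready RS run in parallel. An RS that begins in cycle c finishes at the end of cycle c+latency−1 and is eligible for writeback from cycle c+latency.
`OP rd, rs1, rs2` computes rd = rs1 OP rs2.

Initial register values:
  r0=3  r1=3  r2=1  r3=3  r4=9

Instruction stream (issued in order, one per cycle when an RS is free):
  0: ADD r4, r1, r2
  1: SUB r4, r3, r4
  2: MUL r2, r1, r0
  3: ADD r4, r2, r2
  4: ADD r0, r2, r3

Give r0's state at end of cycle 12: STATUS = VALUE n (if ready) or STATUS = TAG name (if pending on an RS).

cycle 1: issue ADD r4<-Add1 // r0:3,r1:3,r2:1,r3:3,r4:Add1
cycle 2: issue SUB r4<-Add2 // r0:3,r1:3,r2:1,r3:3,r4:Add2
cycle 3: issue MUL r2<-Mul1 // r0:3,r1:3,r2:Mul1,r3:3,r4:Add2
cycle 4: CDB Add1=4; issue ADD r4<-Add1 // r0:3,r1:3,r2:Mul1,r3:3,r4:Add1
cycle 5: stall // r0:3,r1:3,r2:Mul1,r3:3,r4:Add1
cycle 6: stall // r0:3,r1:3,r2:Mul1,r3:3,r4:Add1
cycle 7: CDB Add2=-1; issue ADD r0<-Add2 // r0:Add2,r1:3,r2:Mul1,r3:3,r4:Add1
cycle 8: CDB Mul1=9 // r0:Add2,r1:3,r2:9,r3:3,r4:Add1
cycle 9: - // r0:Add2,r1:3,r2:9,r3:3,r4:Add1
cycle 10: - // r0:Add2,r1:3,r2:9,r3:3,r4:Add1
cycle 11: CDB Add1=18 // r0:Add2,r1:3,r2:9,r3:3,r4:18
cycle 12: CDB Add2=12 // r0:12,r1:3,r2:9,r3:3,r4:18

STATUS = VALUE 12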